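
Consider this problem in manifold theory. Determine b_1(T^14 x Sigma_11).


pi_1(A x B) = pi_1(A) x pi_1(B); rank of abelianization = b_1.
b_1(T^14) = 14, b_1(Sigma_11) = 2*11 = 22.
b_1(product) = 14 + 22 = 36

36


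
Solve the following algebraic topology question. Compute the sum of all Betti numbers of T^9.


b_k(T^9) = C(9,k), so the sum over k is sum_k C(9,k) = 2^9.
Total = 2^9 = 512

512


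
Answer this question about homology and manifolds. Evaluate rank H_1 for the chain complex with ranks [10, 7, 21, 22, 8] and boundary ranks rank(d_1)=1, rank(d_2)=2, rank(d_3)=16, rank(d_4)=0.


rank H_k = rank(ker d_k) - rank(im d_{k+1}).
rank(ker d_1) = rank(C_1) - rank(d_1) = 7 - 1 = 6.
rank(im d_{1+1}) = 2.
rank H_1 = 6 - 2 = 4

4


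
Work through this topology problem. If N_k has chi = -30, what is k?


chi = 2 - k for closed non-orientable surfaces with k crosscaps.
-30 = 2 - k
k = 2 - (-30) = 32

32


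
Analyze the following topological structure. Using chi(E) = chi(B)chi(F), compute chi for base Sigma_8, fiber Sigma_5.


For a fiber bundle F -> E -> B (with CW structure): chi(E) = chi(B) * chi(F).
chi(Sigma_8) = -14, chi(Sigma_5) = -8.
chi(E) = (-14) * (-8) = 112

112


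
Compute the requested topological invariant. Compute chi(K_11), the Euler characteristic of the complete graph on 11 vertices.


K_11: V = 11, E = C(11,2) = 55.
chi = V - E = 11 - 55 = -44

-44


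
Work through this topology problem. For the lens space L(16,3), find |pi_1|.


pi_1(L(p,q)) = Z/pZ for any q coprime to p.
|pi_1(L(16,3))| = 16

16


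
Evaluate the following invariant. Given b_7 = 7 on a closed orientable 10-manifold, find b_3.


Poincare duality for closed orientable n-manifolds: b_k = b_{n-k}.
Here n = 10, so b_3 = b_7 = 7

7


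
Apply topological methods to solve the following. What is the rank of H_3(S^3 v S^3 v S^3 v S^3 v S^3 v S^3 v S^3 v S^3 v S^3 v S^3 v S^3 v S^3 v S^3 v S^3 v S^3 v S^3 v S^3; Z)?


For a wedge of spheres, H_k (k>0) is free on one generator per sphere of dimension k.
Spheres of dimension 3: count = 17.
b_3 = 17

17


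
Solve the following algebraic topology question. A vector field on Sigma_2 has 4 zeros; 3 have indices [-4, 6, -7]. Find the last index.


Poincare-Hopf: sum of indices = chi(M).
chi(Sigma_2) = 2 - 2*2 = -2.
Sum of known indices = -5.
x = chi - (sum known) = -2 - (-5) = 3

3


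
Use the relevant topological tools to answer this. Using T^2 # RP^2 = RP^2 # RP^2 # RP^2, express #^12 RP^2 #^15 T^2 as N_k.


Since a >= 1, the sum is non-orientable; each T^2 can be replaced by RP^2 # RP^2 (since T^2#RP^2 = 3RP^2).
Total crosscaps k = 12 + 2*15 = 42.
Check via chi: chi = 12*1 + 15*0 - (12+15-1)*2 = -40 = 2 - k = -40. Consistent.

42


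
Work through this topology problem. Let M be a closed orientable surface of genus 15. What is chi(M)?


For a closed orientable surface of genus g: chi = 2 - 2g.
Here g = 15.
chi = 2 - 2*15 = 2 - 30 = -28

-28


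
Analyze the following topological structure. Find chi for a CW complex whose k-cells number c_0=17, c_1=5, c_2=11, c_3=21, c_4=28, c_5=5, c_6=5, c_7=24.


chi = sum_k (-1)^k c_k.
= (-1)^0*17 + (-1)^1*5 + (-1)^2*11 + (-1)^3*21 + (-1)^4*28 + (-1)^5*5 + (-1)^6*5 + (-1)^7*24
= (17) + (-5) + (11) + (-21) + (28) + (-5) + (5) + (-24)
= 6

6


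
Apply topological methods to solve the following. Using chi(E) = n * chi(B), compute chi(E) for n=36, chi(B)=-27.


For a finite covering: chi(E) = (number of sheets) * chi(B).
chi(E) = 36 * (-27) = -972

-972


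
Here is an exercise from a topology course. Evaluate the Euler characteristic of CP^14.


CP^14 has one cell in each even dimension 0, 2, ..., 2*14 (14+1 cells total).
All cells are even-dimensional, so chi = number of cells.
chi = 14 + 1 = 15

15


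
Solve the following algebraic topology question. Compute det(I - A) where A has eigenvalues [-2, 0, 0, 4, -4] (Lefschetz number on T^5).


For a torus self-map: L(f) = det(I - A) where A acts on H_1.
L(f) = (1--2) * (1-0) * (1-0) * (1-4) * (1--4) = 3 * 1 * 1 * -3 * 5 = -45

-45


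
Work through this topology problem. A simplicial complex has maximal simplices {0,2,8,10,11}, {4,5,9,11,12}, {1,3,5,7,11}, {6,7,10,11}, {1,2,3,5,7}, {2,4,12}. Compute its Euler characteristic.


Enumerate all faces; f-vector: f_0=13, f_1=39, f_2=41, f_3=20, f_4=4.
chi = sum (-1)^k f_k = -1

-1


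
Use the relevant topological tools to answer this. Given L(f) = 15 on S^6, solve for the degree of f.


L(f) = 1 + (-1)^6 deg(f) on S^6.
15 = 1 + (-1)^6 * deg(f)
(-1)^6 * deg(f) = 14
deg(f) = 14

14


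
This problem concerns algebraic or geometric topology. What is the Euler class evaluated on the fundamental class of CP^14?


For any closed oriented manifold, <e(TM),[M]> = chi(M).
chi(CP^14) = 14+1 = 15

15


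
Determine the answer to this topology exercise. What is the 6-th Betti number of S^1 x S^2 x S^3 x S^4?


Each S^d has Poincare polynomial 1 + t^d.
The product S^1 x S^2 x S^3 x S^4 has Poincare polynomial prod(1+t^d_i).
Expanding: b_0=1, b_1=1, b_2=1, b_3=2, b_4=2, b_5=2, b_6=2, b_7=2, b_8=1, b_9=1, b_10=1.
b_6 = 2

2


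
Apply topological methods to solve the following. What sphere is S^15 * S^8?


Join of spheres: S^m * S^n = S^{m+n+1}.
dim = 15 + 8 + 1 = 24

24


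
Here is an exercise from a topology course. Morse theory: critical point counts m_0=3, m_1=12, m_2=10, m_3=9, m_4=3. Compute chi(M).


Morse theory: chi(M) = sum_k (-1)^k m_k where m_k = #(index-k critical points).
= (3) + (-12) + (10) + (-9) + (3) = -5

-5


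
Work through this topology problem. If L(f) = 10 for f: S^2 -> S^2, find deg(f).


L(f) = 1 + (-1)^2 deg(f) on S^2.
10 = 1 + (-1)^2 * deg(f)
(-1)^2 * deg(f) = 9
deg(f) = 9

9


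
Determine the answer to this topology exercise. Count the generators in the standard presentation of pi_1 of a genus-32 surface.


Standard presentation: pi_1(Sigma_g) = <a_1,b_1,...,a_g,b_g | [a_1,b_1]...[a_g,b_g] = 1>.
Number of generators = 2g = 2*32 = 64

64


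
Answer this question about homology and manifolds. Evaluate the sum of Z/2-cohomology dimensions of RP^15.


H^k(RP^15; Z/2) = Z/2 for each 0 <= k <= 15.
Total dimension = 15 + 1 = 16

16


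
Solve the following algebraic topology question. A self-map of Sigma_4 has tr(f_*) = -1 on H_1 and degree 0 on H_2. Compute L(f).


L(f) = tr(f_0*) - tr(f_1*) + tr(f_2*).
= 1 - (-1) + (0)
= 2

2


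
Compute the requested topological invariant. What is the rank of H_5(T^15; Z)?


By the Kunneth formula, b_k(T^n) = C(n,k).
b_5(T^15) = C(15,5).
C(15,5) = 15!/(5!*10!) = 3003

3003


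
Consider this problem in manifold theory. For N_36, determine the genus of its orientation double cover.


chi(N_36) = 2 - 36 = -34.
Double cover: chi(Sigma_g) = 2 * chi(N_36) = 2*(-34) = -68.
2 - 2g = -68, so g = (2 - (-68))/2 = 70/2 = 35

35


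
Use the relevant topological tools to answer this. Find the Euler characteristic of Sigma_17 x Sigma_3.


chi(Sigma_17) = 2 - 2*17 = -32
chi(Sigma_3) = 2 - 2*3 = -4
chi(product) = (-32) * (-4) = 128

128


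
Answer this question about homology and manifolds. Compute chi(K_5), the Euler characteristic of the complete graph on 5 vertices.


K_5: V = 5, E = C(5,2) = 10.
chi = V - E = 5 - 10 = -5

-5


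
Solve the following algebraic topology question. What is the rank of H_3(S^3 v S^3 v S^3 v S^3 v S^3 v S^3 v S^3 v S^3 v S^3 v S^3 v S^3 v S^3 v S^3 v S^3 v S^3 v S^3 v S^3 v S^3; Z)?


For a wedge of spheres, H_k (k>0) is free on one generator per sphere of dimension k.
Spheres of dimension 3: count = 18.
b_3 = 18

18


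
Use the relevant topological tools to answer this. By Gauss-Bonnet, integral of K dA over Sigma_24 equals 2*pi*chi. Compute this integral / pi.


Gauss-Bonnet: integral K dA = 2*pi*chi(M).
chi(Sigma_24) = 2 - 2*24 = -46.
(integral K dA)/pi = 2*chi = 2*(-46) = -92

-92


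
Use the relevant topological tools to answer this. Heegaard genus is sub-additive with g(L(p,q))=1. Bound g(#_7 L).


Heegaard genus satisfies g(A#B) <= g(A) + g(B).
Each lens space has g = 1.
Upper bound: 7 * 1 = 7

7


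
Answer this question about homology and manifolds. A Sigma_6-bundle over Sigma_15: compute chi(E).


For a fiber bundle F -> E -> B (with CW structure): chi(E) = chi(B) * chi(F).
chi(Sigma_15) = -28, chi(Sigma_6) = -10.
chi(E) = (-28) * (-10) = 280

280


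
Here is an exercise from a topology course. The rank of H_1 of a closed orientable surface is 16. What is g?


For a closed orientable surface: b_1 = 2g.
16 = 2g
g = 16 / 2 = 8

8


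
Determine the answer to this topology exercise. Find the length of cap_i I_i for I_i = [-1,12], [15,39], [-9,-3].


Intersection = [max(a_i), min(b_i)] = [15, -3].
Since 15 > -3, the intersection is empty.
Length = 0

0


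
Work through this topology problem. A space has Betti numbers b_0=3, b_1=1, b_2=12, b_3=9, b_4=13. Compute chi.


chi = sum_k (-1)^k b_k.
= (3) + (-1) + (12) + (-9) + (13)
= 18

18


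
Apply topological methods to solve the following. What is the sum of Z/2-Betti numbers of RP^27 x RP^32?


dim H^*(RP^n; Z/2) = n+1 (one Z/2 in each degree 0..n).
Total Betti number is multiplicative.
Total = (27+1) * (32+1) = 28 * 33 = 924

924


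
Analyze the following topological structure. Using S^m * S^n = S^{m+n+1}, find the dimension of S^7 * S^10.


Join of spheres: S^m * S^n = S^{m+n+1}.
dim = 7 + 10 + 1 = 18

18


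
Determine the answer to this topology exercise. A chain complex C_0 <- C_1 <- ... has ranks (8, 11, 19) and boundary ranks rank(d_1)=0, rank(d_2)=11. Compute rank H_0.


rank H_k = rank(ker d_k) - rank(im d_{k+1}).
rank(ker d_0) = rank(C_0) - rank(d_0) = 8 - 0 = 8.
rank(im d_{0+1}) = 0.
rank H_0 = 8 - 0 = 8

8


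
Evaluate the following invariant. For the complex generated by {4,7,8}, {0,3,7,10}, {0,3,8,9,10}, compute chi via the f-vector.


Enumerate all faces; f-vector: f_0=7, f_1=16, f_2=14, f_3=6, f_4=1.
chi = sum (-1)^k f_k = 0

0


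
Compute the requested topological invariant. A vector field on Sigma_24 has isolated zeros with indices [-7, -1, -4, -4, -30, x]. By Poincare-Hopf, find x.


Poincare-Hopf: sum of indices = chi(M).
chi(Sigma_24) = 2 - 2*24 = -46.
Sum of known indices = -46.
x = chi - (sum known) = -46 - (-46) = 0

0


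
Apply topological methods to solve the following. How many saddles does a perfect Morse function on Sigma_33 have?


A perfect Morse function has m_k = b_k.
For Sigma_33: b_0=1, b_1=2g=66, b_2=1.
Saddles m_1 = 2g = 66

66


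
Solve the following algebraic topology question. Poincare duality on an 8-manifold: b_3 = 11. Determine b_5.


Poincare duality for closed orientable n-manifolds: b_k = b_{n-k}.
Here n = 8, so b_5 = b_3 = 11

11


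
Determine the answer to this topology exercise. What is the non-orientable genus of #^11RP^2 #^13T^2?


Since a >= 1, the sum is non-orientable; each T^2 can be replaced by RP^2 # RP^2 (since T^2#RP^2 = 3RP^2).
Total crosscaps k = 11 + 2*13 = 37.
Check via chi: chi = 11*1 + 13*0 - (11+13-1)*2 = -35 = 2 - k = -35. Consistent.

37


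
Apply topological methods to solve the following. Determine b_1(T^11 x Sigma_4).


pi_1(A x B) = pi_1(A) x pi_1(B); rank of abelianization = b_1.
b_1(T^11) = 11, b_1(Sigma_4) = 2*4 = 8.
b_1(product) = 11 + 8 = 19

19


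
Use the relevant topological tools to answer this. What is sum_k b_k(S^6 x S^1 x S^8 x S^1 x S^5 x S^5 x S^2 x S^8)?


Total Betti number is multiplicative under products.
Each S^d (d>=1) has total Betti number 2.
There are 8 sphere factors.
Total = 2^8 = 256

256


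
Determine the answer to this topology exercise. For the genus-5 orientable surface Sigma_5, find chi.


For a closed orientable surface of genus g: chi = 2 - 2g.
Here g = 5.
chi = 2 - 2*5 = 2 - 10 = -8

-8


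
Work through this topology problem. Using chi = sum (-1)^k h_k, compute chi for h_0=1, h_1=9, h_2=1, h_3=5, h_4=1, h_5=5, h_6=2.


Handles of index k contribute (-1)^k to chi (same as CW cells).
chi = (1) + (-9) + (1) + (-5) + (1) + (-5) + (2) = -14

-14


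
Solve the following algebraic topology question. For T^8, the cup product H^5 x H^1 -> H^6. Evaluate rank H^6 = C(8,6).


Cup product: H^p x H^q -> H^{p+q}; here p+q = 5+1 = 6.
rank H^k(T^n) = C(n,k).
C(8,6) = 28

28


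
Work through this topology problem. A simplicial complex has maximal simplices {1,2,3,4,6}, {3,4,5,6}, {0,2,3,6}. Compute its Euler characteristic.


Enumerate all faces; f-vector: f_0=7, f_1=16, f_2=16, f_3=7, f_4=1.
chi = sum (-1)^k f_k = 1

1


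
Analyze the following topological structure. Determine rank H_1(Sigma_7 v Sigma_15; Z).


For a wedge: H_1(A v B) = H_1(A) + H_1(B).
b_1(Sigma_7) = 14, b_1(Sigma_15) = 30.
b_1 = 14 + 30 = 44

44


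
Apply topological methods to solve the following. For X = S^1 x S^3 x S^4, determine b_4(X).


Each S^d has Poincare polynomial 1 + t^d.
The product S^1 x S^3 x S^4 has Poincare polynomial prod(1+t^d_i).
Expanding: b_0=1, b_1=1, b_3=1, b_4=2, b_5=1, b_7=1, b_8=1.
b_4 = 2

2


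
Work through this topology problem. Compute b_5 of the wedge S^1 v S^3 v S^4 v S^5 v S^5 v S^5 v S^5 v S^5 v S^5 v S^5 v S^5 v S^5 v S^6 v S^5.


For a wedge of spheres, H_k (k>0) is free on one generator per sphere of dimension k.
Spheres of dimension 5: count = 10.
b_5 = 10

10


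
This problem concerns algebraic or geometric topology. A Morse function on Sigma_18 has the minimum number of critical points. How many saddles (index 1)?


A perfect Morse function has m_k = b_k.
For Sigma_18: b_0=1, b_1=2g=36, b_2=1.
Saddles m_1 = 2g = 36

36


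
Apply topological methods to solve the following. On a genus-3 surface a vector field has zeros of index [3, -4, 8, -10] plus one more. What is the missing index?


Poincare-Hopf: sum of indices = chi(M).
chi(Sigma_3) = 2 - 2*3 = -4.
Sum of known indices = -3.
x = chi - (sum known) = -4 - (-3) = -1

-1


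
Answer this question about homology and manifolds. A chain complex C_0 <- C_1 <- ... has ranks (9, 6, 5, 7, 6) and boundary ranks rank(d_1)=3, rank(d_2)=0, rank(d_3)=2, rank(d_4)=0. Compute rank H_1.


rank H_k = rank(ker d_k) - rank(im d_{k+1}).
rank(ker d_1) = rank(C_1) - rank(d_1) = 6 - 3 = 3.
rank(im d_{1+1}) = 0.
rank H_1 = 3 - 0 = 3

3


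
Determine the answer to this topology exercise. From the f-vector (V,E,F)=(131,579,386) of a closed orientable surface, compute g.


chi = V - E + F = 131 - 579 + 386 = -62
For orientable closed surface: chi = 2 - 2g, so g = (2 - chi)/2.
g = (2 - (-62)) / 2 = 64 / 2 = 32

32


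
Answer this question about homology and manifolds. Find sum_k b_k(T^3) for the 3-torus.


b_k(T^3) = C(3,k), so the sum over k is sum_k C(3,k) = 2^3.
Total = 2^3 = 8

8


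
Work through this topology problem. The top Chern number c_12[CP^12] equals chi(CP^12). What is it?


For any closed oriented manifold, <e(TM),[M]> = chi(M).
chi(CP^12) = 12+1 = 13

13


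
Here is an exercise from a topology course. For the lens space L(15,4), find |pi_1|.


pi_1(L(p,q)) = Z/pZ for any q coprime to p.
|pi_1(L(15,4))| = 15

15


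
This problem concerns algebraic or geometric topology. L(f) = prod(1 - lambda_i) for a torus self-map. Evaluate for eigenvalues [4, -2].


For a torus self-map: L(f) = det(I - A) where A acts on H_1.
L(f) = (1-4) * (1--2) = -3 * 3 = -9

-9


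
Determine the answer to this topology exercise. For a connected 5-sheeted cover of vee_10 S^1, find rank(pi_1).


Nielsen-Schreier: an index-n subgroup of F_r is free of rank 1 + n(r-1).
Equivalently: chi(cover) = n*chi(base); chi(vee_r S^1) = 1 - 10 = -9.
chi(E) = 5*(-9) = -45; rank = 1 - chi(E) = 1 - (-45) = 46.
rank = 1 + 5*(10-1) = 1 + 45 = 46

46


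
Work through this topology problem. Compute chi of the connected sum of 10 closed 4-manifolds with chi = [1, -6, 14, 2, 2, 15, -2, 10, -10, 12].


For n-manifolds: chi(A#B) = chi(A) + chi(B) - chi(S^4).
chi(S^4) = 1 + (-1)^4 = 2.
chi(#) = (sum chi_i) - (10-1)*chi(S^4) = 38 - 9*2 = 20

20


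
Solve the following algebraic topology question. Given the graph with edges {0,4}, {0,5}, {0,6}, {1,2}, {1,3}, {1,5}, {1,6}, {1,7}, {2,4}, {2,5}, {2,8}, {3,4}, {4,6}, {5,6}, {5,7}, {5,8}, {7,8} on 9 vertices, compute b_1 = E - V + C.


b_1 = E - V + (number of components).
E = 17, V = 9, components = 1.
b_1 = 17 - 9 + 1 = 9

9


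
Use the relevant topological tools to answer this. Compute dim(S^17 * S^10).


Join of spheres: S^m * S^n = S^{m+n+1}.
dim = 17 + 10 + 1 = 28

28


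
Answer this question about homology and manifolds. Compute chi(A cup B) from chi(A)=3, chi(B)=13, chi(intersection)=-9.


chi(A cup B) = chi(A) + chi(B) - chi(A cap B)
= 3 + (13) - (-9)
= 25

25


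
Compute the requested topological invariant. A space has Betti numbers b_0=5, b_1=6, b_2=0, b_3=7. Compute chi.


chi = sum_k (-1)^k b_k.
= (5) + (-6) + (0) + (-7)
= -8

-8


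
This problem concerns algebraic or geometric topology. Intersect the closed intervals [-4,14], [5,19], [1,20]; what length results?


Intersection = [max(a_i), min(b_i)] = [5, 14].
Length = 14 - 5 = 9

9


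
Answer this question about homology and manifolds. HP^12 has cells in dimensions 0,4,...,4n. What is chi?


HP^12 has one cell in each dimension 0, 4, ..., 4*12 (12+1 cells, all even-dim).
chi = 12 + 1 = 13

13


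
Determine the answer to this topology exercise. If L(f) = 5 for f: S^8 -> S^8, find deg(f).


L(f) = 1 + (-1)^8 deg(f) on S^8.
5 = 1 + (-1)^8 * deg(f)
(-1)^8 * deg(f) = 4
deg(f) = 4

4


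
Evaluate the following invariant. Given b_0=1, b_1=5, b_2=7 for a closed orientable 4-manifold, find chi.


By Poincare duality b_k = b_{4-k}, so full Betti numbers: b_0=1, b_1=5, b_2=7, b_3=5, b_4=1.
chi = sum (-1)^k b_k = -1

-1


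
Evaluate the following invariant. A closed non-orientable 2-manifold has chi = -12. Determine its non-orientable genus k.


chi = 2 - k for closed non-orientable surfaces with k crosscaps.
-12 = 2 - k
k = 2 - (-12) = 14

14


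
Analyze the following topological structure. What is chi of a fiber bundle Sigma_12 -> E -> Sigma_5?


For a fiber bundle F -> E -> B (with CW structure): chi(E) = chi(B) * chi(F).
chi(Sigma_5) = -8, chi(Sigma_12) = -22.
chi(E) = (-8) * (-22) = 176

176


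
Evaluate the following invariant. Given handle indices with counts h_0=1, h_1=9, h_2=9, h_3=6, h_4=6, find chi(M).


Handles of index k contribute (-1)^k to chi (same as CW cells).
chi = (1) + (-9) + (9) + (-6) + (6) = 1

1


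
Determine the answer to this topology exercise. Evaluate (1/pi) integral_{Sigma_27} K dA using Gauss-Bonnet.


Gauss-Bonnet: integral K dA = 2*pi*chi(M).
chi(Sigma_27) = 2 - 2*27 = -52.
(integral K dA)/pi = 2*chi = 2*(-52) = -104

-104


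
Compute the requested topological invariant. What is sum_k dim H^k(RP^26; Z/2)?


H^k(RP^26; Z/2) = Z/2 for each 0 <= k <= 26.
Total dimension = 26 + 1 = 27

27


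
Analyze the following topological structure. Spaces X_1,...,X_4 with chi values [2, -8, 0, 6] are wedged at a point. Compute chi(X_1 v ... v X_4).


chi(A v B) = chi(A) + chi(B) - 1 (one point identified).
For 4 spaces: chi = (sum chi_i) - (4 - 1).
sum = 0; chi = 0 - 3 = -3

-3


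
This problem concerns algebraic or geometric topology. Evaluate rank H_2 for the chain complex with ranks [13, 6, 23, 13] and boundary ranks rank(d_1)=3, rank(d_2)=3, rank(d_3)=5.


rank H_k = rank(ker d_k) - rank(im d_{k+1}).
rank(ker d_2) = rank(C_2) - rank(d_2) = 23 - 3 = 20.
rank(im d_{2+1}) = 5.
rank H_2 = 20 - 5 = 15

15


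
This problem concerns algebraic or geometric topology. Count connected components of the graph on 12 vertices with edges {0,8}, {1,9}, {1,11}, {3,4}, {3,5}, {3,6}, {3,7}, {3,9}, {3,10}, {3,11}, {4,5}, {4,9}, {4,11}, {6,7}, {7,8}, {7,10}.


Run DFS/union-find over 12 vertices.
V = 12, E = 16.
Number of components = 2

2


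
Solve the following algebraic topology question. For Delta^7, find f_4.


Delta^7 has 7+1 vertices. A 4-face is a choice of 4+1 vertices.
f_4 = C(7+1, 4+1) = C(8,5) = 56

56


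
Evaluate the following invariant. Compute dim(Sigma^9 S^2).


Each suspension raises dimension by 1: Sigma S^n = S^{n+1}.
Sigma^9 S^2 = S^{2+9} = S^11

11


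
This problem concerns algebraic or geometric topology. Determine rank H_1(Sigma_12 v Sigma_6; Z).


For a wedge: H_1(A v B) = H_1(A) + H_1(B).
b_1(Sigma_12) = 24, b_1(Sigma_6) = 12.
b_1 = 24 + 12 = 36

36


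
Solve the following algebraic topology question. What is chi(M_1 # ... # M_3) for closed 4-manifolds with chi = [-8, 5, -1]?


For n-manifolds: chi(A#B) = chi(A) + chi(B) - chi(S^4).
chi(S^4) = 1 + (-1)^4 = 2.
chi(#) = (sum chi_i) - (3-1)*chi(S^4) = -4 - 2*2 = -8

-8


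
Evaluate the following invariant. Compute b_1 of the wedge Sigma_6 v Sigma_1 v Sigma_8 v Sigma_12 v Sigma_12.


For a wedge X v Y: reduced H_k(X v Y) = H_k(X) + H_k(Y).
Each Sigma_g contributes b_1 = 2g.
b_1 = 12 + 2 + 16 + 24 + 24 = 78

78


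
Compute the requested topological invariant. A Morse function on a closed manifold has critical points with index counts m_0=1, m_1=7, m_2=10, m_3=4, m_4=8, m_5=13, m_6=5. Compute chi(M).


Morse theory: chi(M) = sum_k (-1)^k m_k where m_k = #(index-k critical points).
= (1) + (-7) + (10) + (-4) + (8) + (-13) + (5) = 0

0


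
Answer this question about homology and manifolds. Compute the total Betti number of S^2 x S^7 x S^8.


Total Betti number is multiplicative under products.
Each S^d (d>=1) has total Betti number 2.
There are 3 sphere factors.
Total = 2^3 = 8

8


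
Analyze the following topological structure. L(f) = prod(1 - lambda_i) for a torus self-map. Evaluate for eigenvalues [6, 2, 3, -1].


For a torus self-map: L(f) = det(I - A) where A acts on H_1.
L(f) = (1-6) * (1-2) * (1-3) * (1--1) = -5 * -1 * -2 * 2 = -20

-20


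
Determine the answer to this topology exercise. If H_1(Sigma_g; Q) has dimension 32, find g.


For a closed orientable surface: b_1 = 2g.
32 = 2g
g = 32 / 2 = 16

16


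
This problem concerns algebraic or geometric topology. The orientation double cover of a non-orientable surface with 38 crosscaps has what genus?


chi(N_38) = 2 - 38 = -36.
Double cover: chi(Sigma_g) = 2 * chi(N_38) = 2*(-36) = -72.
2 - 2g = -72, so g = (2 - (-72))/2 = 74/2 = 37

37


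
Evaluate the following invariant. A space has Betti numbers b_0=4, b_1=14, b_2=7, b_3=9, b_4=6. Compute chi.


chi = sum_k (-1)^k b_k.
= (4) + (-14) + (7) + (-9) + (6)
= -6

-6


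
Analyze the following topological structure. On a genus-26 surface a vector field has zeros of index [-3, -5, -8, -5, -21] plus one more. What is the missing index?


Poincare-Hopf: sum of indices = chi(M).
chi(Sigma_26) = 2 - 2*26 = -50.
Sum of known indices = -42.
x = chi - (sum known) = -50 - (-42) = -8

-8


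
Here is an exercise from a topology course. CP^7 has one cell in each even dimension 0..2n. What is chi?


CP^7 has one cell in each even dimension 0, 2, ..., 2*7 (7+1 cells total).
All cells are even-dimensional, so chi = number of cells.
chi = 7 + 1 = 8

8


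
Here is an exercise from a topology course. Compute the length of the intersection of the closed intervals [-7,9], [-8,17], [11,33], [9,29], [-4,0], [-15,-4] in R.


Intersection = [max(a_i), min(b_i)] = [11, -4].
Since 11 > -4, the intersection is empty.
Length = 0

0


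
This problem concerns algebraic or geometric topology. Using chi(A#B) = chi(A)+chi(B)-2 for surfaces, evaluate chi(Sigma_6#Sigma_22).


chi(Sigma_6) = 2 - 2*6 = -10
chi(Sigma_22) = 2 - 2*22 = -42
For surfaces: chi(A#B) = chi(A) + chi(B) - 2.
chi = -10 + -42 - 2 = -54

-54


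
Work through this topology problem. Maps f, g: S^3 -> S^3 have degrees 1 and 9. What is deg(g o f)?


Degree is multiplicative under composition: deg(g o f) = deg(g) * deg(f).
= 9 * 1 = 9

9


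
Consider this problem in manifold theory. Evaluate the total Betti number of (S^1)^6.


b_k(T^6) = C(6,k), so the sum over k is sum_k C(6,k) = 2^6.
Total = 2^6 = 64

64


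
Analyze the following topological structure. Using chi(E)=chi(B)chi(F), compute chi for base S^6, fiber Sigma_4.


chi(S^6) = 2 (n even), chi(Sigma_4) = 2 - 2*4 = -6.
chi(E) = 2 * (-6) = -12

-12


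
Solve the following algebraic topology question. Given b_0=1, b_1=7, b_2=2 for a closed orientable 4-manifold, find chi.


By Poincare duality b_k = b_{4-k}, so full Betti numbers: b_0=1, b_1=7, b_2=2, b_3=7, b_4=1.
chi = sum (-1)^k b_k = -10

-10


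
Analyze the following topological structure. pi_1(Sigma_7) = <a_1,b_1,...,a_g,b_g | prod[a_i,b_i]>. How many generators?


Standard presentation: pi_1(Sigma_g) = <a_1,b_1,...,a_g,b_g | [a_1,b_1]...[a_g,b_g] = 1>.
Number of generators = 2g = 2*7 = 14

14


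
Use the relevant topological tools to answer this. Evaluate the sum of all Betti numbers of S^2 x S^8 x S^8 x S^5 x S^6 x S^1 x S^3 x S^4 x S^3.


Total Betti number is multiplicative under products.
Each S^d (d>=1) has total Betti number 2.
There are 9 sphere factors.
Total = 2^9 = 512

512


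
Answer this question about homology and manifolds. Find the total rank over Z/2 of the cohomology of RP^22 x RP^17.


dim H^*(RP^n; Z/2) = n+1 (one Z/2 in each degree 0..n).
Total Betti number is multiplicative.
Total = (22+1) * (17+1) = 23 * 18 = 414

414


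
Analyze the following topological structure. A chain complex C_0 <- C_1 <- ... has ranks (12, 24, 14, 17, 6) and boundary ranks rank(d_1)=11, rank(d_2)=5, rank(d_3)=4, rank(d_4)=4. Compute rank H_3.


rank H_k = rank(ker d_k) - rank(im d_{k+1}).
rank(ker d_3) = rank(C_3) - rank(d_3) = 17 - 4 = 13.
rank(im d_{3+1}) = 4.
rank H_3 = 13 - 4 = 9

9


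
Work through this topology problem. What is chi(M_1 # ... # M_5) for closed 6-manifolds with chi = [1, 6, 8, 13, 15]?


For n-manifolds: chi(A#B) = chi(A) + chi(B) - chi(S^6).
chi(S^6) = 1 + (-1)^6 = 2.
chi(#) = (sum chi_i) - (5-1)*chi(S^6) = 43 - 4*2 = 35

35


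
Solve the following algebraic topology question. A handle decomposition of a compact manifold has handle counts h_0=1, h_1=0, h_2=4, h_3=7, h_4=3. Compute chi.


Handles of index k contribute (-1)^k to chi (same as CW cells).
chi = (1) + (0) + (4) + (-7) + (3) = 1

1


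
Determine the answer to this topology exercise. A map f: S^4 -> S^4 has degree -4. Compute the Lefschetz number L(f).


On S^4: L(f) = tr(f_0*) + (-1)^4 tr(f_4*) = 1 + (-1)^4 * deg(f).
L(f) = 1 + (-1)^4 * -4 = 1 + -4 = -3

-3


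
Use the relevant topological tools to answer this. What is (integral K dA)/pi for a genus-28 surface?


Gauss-Bonnet: integral K dA = 2*pi*chi(M).
chi(Sigma_28) = 2 - 2*28 = -54.
(integral K dA)/pi = 2*chi = 2*(-54) = -108

-108


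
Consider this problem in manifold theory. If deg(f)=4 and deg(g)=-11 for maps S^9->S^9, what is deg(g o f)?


Degree is multiplicative under composition: deg(g o f) = deg(g) * deg(f).
= -11 * 4 = -44

-44


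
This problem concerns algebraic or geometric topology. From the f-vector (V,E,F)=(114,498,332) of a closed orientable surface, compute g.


chi = V - E + F = 114 - 498 + 332 = -52
For orientable closed surface: chi = 2 - 2g, so g = (2 - chi)/2.
g = (2 - (-52)) / 2 = 54 / 2 = 27

27


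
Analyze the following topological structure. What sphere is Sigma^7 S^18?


Each suspension raises dimension by 1: Sigma S^n = S^{n+1}.
Sigma^7 S^18 = S^{18+7} = S^25

25


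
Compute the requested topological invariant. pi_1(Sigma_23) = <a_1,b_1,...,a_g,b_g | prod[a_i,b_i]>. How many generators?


Standard presentation: pi_1(Sigma_g) = <a_1,b_1,...,a_g,b_g | [a_1,b_1]...[a_g,b_g] = 1>.
Number of generators = 2g = 2*23 = 46

46


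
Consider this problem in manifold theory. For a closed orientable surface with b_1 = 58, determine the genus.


For a closed orientable surface: b_1 = 2g.
58 = 2g
g = 58 / 2 = 29

29


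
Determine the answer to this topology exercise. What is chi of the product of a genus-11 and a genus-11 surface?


chi(Sigma_11) = 2 - 2*11 = -20
chi(Sigma_11) = 2 - 2*11 = -20
chi(product) = (-20) * (-20) = 400

400


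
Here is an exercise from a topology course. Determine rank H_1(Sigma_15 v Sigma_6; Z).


For a wedge: H_1(A v B) = H_1(A) + H_1(B).
b_1(Sigma_15) = 30, b_1(Sigma_6) = 12.
b_1 = 30 + 12 = 42

42


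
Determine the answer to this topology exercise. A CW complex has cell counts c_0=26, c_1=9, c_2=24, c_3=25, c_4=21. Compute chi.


chi = sum_k (-1)^k c_k.
= (-1)^0*26 + (-1)^1*9 + (-1)^2*24 + (-1)^3*25 + (-1)^4*21
= (26) + (-9) + (24) + (-25) + (21)
= 37

37


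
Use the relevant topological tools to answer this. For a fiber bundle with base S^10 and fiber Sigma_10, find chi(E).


chi(S^10) = 2 (n even), chi(Sigma_10) = 2 - 2*10 = -18.
chi(E) = 2 * (-18) = -36

-36


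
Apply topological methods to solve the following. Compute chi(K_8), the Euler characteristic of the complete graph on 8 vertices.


K_8: V = 8, E = C(8,2) = 28.
chi = V - E = 8 - 28 = -20

-20


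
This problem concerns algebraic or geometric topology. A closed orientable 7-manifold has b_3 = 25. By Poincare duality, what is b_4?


Poincare duality for closed orientable n-manifolds: b_k = b_{n-k}.
Here n = 7, so b_4 = b_3 = 25

25


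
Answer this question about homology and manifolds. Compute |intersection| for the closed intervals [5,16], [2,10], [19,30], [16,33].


Intersection = [max(a_i), min(b_i)] = [19, 10].
Since 19 > 10, the intersection is empty.
Length = 0

0


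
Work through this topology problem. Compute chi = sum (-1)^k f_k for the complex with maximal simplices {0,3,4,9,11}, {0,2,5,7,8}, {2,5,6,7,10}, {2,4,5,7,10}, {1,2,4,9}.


Enumerate all faces; f-vector: f_0=12, f_1=35, f_2=39, f_3=20, f_4=4.
chi = sum (-1)^k f_k = 0

0


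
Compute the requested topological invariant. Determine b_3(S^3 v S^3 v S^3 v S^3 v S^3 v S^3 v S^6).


For a wedge of spheres, H_k (k>0) is free on one generator per sphere of dimension k.
Spheres of dimension 3: count = 6.
b_3 = 6

6


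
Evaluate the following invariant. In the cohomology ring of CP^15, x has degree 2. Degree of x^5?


|x| = 2 in H^*(CP^n).
|x^5| = 5 * |x| = 5 * 2 = 10

10


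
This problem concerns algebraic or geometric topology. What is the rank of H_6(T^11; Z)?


By the Kunneth formula, b_k(T^n) = C(n,k).
b_6(T^11) = C(11,6).
C(11,6) = 11!/(6!*5!) = 462

462


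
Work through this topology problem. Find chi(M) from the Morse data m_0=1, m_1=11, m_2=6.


Morse theory: chi(M) = sum_k (-1)^k m_k where m_k = #(index-k critical points).
= (1) + (-11) + (6) = -4

-4


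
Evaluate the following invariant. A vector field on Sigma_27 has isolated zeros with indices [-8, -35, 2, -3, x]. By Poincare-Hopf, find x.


Poincare-Hopf: sum of indices = chi(M).
chi(Sigma_27) = 2 - 2*27 = -52.
Sum of known indices = -44.
x = chi - (sum known) = -52 - (-44) = -8

-8


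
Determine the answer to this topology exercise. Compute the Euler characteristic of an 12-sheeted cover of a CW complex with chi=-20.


For a finite covering: chi(E) = (number of sheets) * chi(B).
chi(E) = 12 * (-20) = -240

-240


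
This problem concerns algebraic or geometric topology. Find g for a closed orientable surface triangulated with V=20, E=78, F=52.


chi = V - E + F = 20 - 78 + 52 = -6
For orientable closed surface: chi = 2 - 2g, so g = (2 - chi)/2.
g = (2 - (-6)) / 2 = 8 / 2 = 4

4


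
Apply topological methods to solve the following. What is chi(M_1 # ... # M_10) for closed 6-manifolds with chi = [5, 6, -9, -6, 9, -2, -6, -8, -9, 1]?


For n-manifolds: chi(A#B) = chi(A) + chi(B) - chi(S^6).
chi(S^6) = 1 + (-1)^6 = 2.
chi(#) = (sum chi_i) - (10-1)*chi(S^6) = -19 - 9*2 = -37

-37


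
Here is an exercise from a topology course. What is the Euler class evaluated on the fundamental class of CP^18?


For any closed oriented manifold, <e(TM),[M]> = chi(M).
chi(CP^18) = 18+1 = 19

19


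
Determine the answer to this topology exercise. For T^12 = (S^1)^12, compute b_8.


By the Kunneth formula, b_k(T^n) = C(n,k).
b_8(T^12) = C(12,8).
C(12,8) = 12!/(8!*4!) = 495

495


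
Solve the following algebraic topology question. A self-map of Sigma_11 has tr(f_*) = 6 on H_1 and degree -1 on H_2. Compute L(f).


L(f) = tr(f_0*) - tr(f_1*) + tr(f_2*).
= 1 - (6) + (-1)
= -6

-6


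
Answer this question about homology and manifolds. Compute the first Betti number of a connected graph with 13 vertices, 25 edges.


For a connected graph: rank(pi_1) = b_1 = E - V + 1 = 1 - chi.
chi = V - E = 13 - 25 = -12.
rank = 1 - (-12) = 25 - 13 + 1 = 13

13


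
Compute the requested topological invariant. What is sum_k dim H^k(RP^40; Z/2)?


H^k(RP^40; Z/2) = Z/2 for each 0 <= k <= 40.
Total dimension = 40 + 1 = 41

41


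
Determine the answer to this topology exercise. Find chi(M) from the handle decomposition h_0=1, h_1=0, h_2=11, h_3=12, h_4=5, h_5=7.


Handles of index k contribute (-1)^k to chi (same as CW cells).
chi = (1) + (0) + (11) + (-12) + (5) + (-7) = -2

-2


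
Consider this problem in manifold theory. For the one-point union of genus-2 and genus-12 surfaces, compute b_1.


For a wedge: H_1(A v B) = H_1(A) + H_1(B).
b_1(Sigma_2) = 4, b_1(Sigma_12) = 24.
b_1 = 4 + 24 = 28

28


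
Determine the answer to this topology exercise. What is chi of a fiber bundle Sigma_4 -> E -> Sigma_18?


For a fiber bundle F -> E -> B (with CW structure): chi(E) = chi(B) * chi(F).
chi(Sigma_18) = -34, chi(Sigma_4) = -6.
chi(E) = (-34) * (-6) = 204

204


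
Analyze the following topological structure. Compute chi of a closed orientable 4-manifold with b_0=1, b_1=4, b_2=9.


By Poincare duality b_k = b_{4-k}, so full Betti numbers: b_0=1, b_1=4, b_2=9, b_3=4, b_4=1.
chi = sum (-1)^k b_k = 3

3


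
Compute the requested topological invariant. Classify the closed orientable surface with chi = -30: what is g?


chi = 2 - 2g for closed orientable surfaces.
-30 = 2 - 2g
2g = 2 - (-30) = 32
g = 16

16


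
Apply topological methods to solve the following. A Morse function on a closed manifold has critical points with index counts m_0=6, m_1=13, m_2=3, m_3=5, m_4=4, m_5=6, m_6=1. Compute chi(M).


Morse theory: chi(M) = sum_k (-1)^k m_k where m_k = #(index-k critical points).
= (6) + (-13) + (3) + (-5) + (4) + (-6) + (1) = -10

-10


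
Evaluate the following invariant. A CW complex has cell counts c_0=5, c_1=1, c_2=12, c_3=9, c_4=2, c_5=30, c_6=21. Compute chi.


chi = sum_k (-1)^k c_k.
= (-1)^0*5 + (-1)^1*1 + (-1)^2*12 + (-1)^3*9 + (-1)^4*2 + (-1)^5*30 + (-1)^6*21
= (5) + (-1) + (12) + (-9) + (2) + (-30) + (21)
= 0

0


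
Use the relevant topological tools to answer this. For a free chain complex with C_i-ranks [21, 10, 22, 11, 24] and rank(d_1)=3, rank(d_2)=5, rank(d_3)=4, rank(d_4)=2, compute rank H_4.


rank H_k = rank(ker d_k) - rank(im d_{k+1}).
rank(ker d_4) = rank(C_4) - rank(d_4) = 24 - 2 = 22.
rank(im d_{4+1}) = 0.
rank H_4 = 22 - 0 = 22

22


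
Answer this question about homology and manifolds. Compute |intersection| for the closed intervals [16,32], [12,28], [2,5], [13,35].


Intersection = [max(a_i), min(b_i)] = [16, 5].
Since 16 > 5, the intersection is empty.
Length = 0

0


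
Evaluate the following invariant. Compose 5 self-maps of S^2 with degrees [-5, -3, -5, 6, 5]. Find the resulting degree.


Degree is multiplicative: deg(composition) = product of degrees.
= (-5) * (-3) * (-5) * (6) * (5) = -2250

-2250


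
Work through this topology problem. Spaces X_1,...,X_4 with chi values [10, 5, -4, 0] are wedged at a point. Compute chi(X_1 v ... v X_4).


chi(A v B) = chi(A) + chi(B) - 1 (one point identified).
For 4 spaces: chi = (sum chi_i) - (4 - 1).
sum = 11; chi = 11 - 3 = 8

8


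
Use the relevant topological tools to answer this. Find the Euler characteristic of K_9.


K_9: V = 9, E = C(9,2) = 36.
chi = V - E = 9 - 36 = -27

-27


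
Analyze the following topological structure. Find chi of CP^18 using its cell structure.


CP^18 has one cell in each even dimension 0, 2, ..., 2*18 (18+1 cells total).
All cells are even-dimensional, so chi = number of cells.
chi = 18 + 1 = 19

19


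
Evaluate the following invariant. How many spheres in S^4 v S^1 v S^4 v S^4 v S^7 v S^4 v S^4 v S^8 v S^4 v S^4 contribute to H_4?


For a wedge of spheres, H_k (k>0) is free on one generator per sphere of dimension k.
Spheres of dimension 4: count = 7.
b_4 = 7

7


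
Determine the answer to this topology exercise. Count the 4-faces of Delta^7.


Delta^7 has 7+1 vertices. A 4-face is a choice of 4+1 vertices.
f_4 = C(7+1, 4+1) = C(8,5) = 56

56


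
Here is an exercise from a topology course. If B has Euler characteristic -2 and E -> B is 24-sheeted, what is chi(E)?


For a finite covering: chi(E) = (number of sheets) * chi(B).
chi(E) = 24 * (-2) = -48

-48


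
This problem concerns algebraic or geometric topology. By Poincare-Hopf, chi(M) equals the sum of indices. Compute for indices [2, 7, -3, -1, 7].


Poincare-Hopf: chi(M) = sum of indices of zeros.
chi = (2) + (7) + (-3) + (-1) + (7) = 12

12


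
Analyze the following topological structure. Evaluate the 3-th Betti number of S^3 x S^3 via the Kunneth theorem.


Each S^d has Poincare polynomial 1 + t^d.
The product S^3 x S^3 has Poincare polynomial prod(1+t^d_i).
Expanding: b_0=1, b_3=2, b_6=1.
b_3 = 2

2


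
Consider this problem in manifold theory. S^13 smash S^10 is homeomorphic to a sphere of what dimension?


S^m ^ S^n = S^{m+n}.
k = 13 + 10 = 23

23


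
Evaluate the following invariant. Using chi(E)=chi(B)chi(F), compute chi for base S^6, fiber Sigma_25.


chi(S^6) = 2 (n even), chi(Sigma_25) = 2 - 2*25 = -48.
chi(E) = 2 * (-48) = -96

-96


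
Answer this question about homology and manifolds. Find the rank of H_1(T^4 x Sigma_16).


pi_1(A x B) = pi_1(A) x pi_1(B); rank of abelianization = b_1.
b_1(T^4) = 4, b_1(Sigma_16) = 2*16 = 32.
b_1(product) = 4 + 32 = 36

36


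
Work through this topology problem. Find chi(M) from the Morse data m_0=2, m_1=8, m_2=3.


Morse theory: chi(M) = sum_k (-1)^k m_k where m_k = #(index-k critical points).
= (2) + (-8) + (3) = -3

-3


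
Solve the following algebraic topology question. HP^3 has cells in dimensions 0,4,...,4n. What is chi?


HP^3 has one cell in each dimension 0, 4, ..., 4*3 (3+1 cells, all even-dim).
chi = 3 + 1 = 4

4


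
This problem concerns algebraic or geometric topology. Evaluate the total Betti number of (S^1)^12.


b_k(T^12) = C(12,k), so the sum over k is sum_k C(12,k) = 2^12.
Total = 2^12 = 4096

4096


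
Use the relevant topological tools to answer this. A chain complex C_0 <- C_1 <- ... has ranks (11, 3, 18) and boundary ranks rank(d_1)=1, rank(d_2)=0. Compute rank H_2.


rank H_k = rank(ker d_k) - rank(im d_{k+1}).
rank(ker d_2) = rank(C_2) - rank(d_2) = 18 - 0 = 18.
rank(im d_{2+1}) = 0.
rank H_2 = 18 - 0 = 18

18


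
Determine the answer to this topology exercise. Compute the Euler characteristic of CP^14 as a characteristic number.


For any closed oriented manifold, <e(TM),[M]> = chi(M).
chi(CP^14) = 14+1 = 15

15


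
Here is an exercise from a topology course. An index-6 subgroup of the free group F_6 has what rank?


Nielsen-Schreier: an index-n subgroup of F_r is free of rank 1 + n(r-1).
Equivalently: chi(cover) = n*chi(base); chi(vee_r S^1) = 1 - 6 = -5.
chi(E) = 6*(-5) = -30; rank = 1 - chi(E) = 1 - (-30) = 31.
rank = 1 + 6*(6-1) = 1 + 30 = 31

31


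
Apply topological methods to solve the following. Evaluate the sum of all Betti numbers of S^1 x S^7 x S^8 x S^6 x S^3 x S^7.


Total Betti number is multiplicative under products.
Each S^d (d>=1) has total Betti number 2.
There are 6 sphere factors.
Total = 2^6 = 64

64
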